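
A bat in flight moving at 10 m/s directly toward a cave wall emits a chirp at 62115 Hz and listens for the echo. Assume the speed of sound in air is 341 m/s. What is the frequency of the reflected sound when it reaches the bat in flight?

The cave wall receives the sound from a moving source: f₁ = f₀ · v/(v − v_e) = 62115 × 341/331 ≈ 63992 Hz.
On the return leg the bat in flight is a moving observer: f₂ = f₁ · (v + v_e)/v = 63992 × 351/341 ≈ 65868 Hz.
Equivalently f₂ = f₀ · (v + v_e)/(v − v_e).

65868 Hz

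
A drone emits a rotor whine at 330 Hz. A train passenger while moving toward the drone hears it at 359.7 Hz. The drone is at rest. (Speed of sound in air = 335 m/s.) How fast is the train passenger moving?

f' = f · (v + v_o)/v ⇒ v_o = v · |f'/f − 1|.
v_o = 335 × |359.7/330 − 1| = 335 × 0.09 ≈ 30 m/s.

30 m/s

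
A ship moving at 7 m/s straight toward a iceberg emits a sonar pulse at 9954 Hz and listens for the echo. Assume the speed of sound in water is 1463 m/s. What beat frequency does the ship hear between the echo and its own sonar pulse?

The iceberg receives the sound from a moving source: f₁ = f₀ · v/(v − v_e) = 9954 × 1463/1456 ≈ 10001.9 Hz.
On the return leg the ship is a moving observer: f₂ = f₁ · (v + v_e)/v = 10001.9 × 1470/1463 ≈ 10049.7 Hz.
Beat against the emitted tone: |f₂ − f₀| = 2v_e·f₀/(v − v_e) = 2 × 7 × 9954/1456 ≈ 96 Hz.

96 Hz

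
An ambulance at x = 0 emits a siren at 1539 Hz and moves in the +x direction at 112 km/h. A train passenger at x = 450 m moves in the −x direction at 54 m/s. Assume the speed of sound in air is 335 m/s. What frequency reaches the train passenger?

1970 Hz

112 km/h = 31.11 m/s.
The observer lies on the +x side, so the source is heading toward the observer and the observer is heading toward the source.
Both move, so f' = f · (v + v_o)/(v − v_s).
f' = 1539 × (335 + 54)/(335 − 31.11) = 1539 × 389/303.89 ≈ 1970 Hz.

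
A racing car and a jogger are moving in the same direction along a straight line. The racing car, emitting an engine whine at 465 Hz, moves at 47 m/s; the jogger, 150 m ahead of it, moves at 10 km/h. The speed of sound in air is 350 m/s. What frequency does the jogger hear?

533 Hz

10 km/h = 2.778 m/s.
The jogger is ahead, so the racing car is moving toward it while the jogger is moving away from the racing car.
General Doppler shift: f' = f · (v − v_o)/(v − v_s).
f' = 465 × (350 − 2.778)/(350 − 47) = 465 × 347.22/303 ≈ 533 Hz.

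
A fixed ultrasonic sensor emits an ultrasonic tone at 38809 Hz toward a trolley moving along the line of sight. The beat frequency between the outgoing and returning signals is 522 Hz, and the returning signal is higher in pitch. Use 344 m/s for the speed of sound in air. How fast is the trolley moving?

2.30 m/s

Double Doppler shift off a moving reflector: f₂ = f₀ · (v + u)/(v − u) (u > 0 toward emitter).
Returning signal is higher, so f₂ = f₀ + Δf = 38809 + 522 = 39331 Hz.
Rearranging, u = v · (f₂ − f₀)/(f₂ + f₀) = 344 × 522/78140 ≈ 2.30 m/s.
So the trolley is moving at 2.30 m/s toward the emitter.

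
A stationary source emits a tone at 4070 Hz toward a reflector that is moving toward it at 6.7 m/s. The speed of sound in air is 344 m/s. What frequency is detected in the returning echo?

4232 Hz

At the reflector (a moving observer), f₁ = f₀ · (v + u)/v = 4070 × 350.7/344 ≈ 4149 Hz.
The reflection then acts as a moving source: f₂ = f₁ · v/(v − u) ≈ 4232 Hz.
Equivalently f₂ = f₀ · (v + u)/(v − u).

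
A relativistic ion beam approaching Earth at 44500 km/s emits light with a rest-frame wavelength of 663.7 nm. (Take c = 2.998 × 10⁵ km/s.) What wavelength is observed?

β = v/c = 44500/299800 = 0.1484.
Relativistic Doppler for wavelength: λ' = λ₀ · √((1 − β)/(1 + β)).
λ' = 663.7 × √(0.8516/1.1484) = 663.7 × 0.86111 ≈ 571.5 nm.

571.5 nm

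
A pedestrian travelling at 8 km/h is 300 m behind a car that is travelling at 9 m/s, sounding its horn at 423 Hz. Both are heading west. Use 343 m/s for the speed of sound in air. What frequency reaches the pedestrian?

8 km/h = 2.222 m/s.
The pedestrian is behind, so the car is moving away from it while the pedestrian is moving toward the car.
General Doppler shift: f' = f · (v + v_o)/(v + v_s).
f' = 423 × (343 + 2.222)/(343 + 9) = 423 × 345.22/352 ≈ 415 Hz.

415 Hz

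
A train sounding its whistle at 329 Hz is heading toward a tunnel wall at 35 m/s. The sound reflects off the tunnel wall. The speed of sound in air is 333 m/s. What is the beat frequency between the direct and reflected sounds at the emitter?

77 Hz

The tunnel wall receives the sound from a moving source: f₁ = f₀ · v/(v − v_e) = 329 × 333/298 ≈ 367.6 Hz.
On the return leg the train is a moving observer: f₂ = f₁ · (v + v_e)/v = 367.6 × 368/333 ≈ 406.3 Hz.
Equivalently f₂ = f₀ · (v + v_e)/(v − v_e).
Beat against the emitted tone: |f₂ − f₀| = 2v_e·f₀/(v − v_e) = 2 × 35 × 329/298 ≈ 77 Hz.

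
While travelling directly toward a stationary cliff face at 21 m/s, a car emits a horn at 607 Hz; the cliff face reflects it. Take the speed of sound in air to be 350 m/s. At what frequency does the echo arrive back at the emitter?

684 Hz

The cliff face receives the sound from a moving source: f₁ = f₀ · v/(v − v_e) = 607 × 350/329 ≈ 646 Hz.
On the return leg the car is a moving observer: f₂ = f₁ · (v + v_e)/v = 646 × 371/350 ≈ 684 Hz.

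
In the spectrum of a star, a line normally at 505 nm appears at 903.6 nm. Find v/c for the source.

0.524

λ'/λ₀ = 1.7893 > 1 (redshift), so the source is receding.
λ'/λ₀ = √((1 + β)/(1 − β)) for a receding source ⇒ β = (r² − 1)/(r² + 1) with r = λ'/λ₀.
β = (3.2016 − 1)/(3.2016 + 1) ≈ 0.524.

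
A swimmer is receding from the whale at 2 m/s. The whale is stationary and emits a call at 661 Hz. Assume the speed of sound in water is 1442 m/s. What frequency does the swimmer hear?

660 Hz

Moving observer, stationary source: f' = f · (v − v_o)/v.
f' = 661 × (1442 − 2)/1442 = 661 × 1440/1442 ≈ 660 Hz.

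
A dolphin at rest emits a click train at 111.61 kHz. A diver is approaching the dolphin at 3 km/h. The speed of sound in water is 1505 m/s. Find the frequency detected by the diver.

111.7 kHz

3 km/h = 0.8333 m/s.
Only the observer moves, toward the source, so f' = f · (v + v_o)/v.
f' = 111.61 × (1505 + 0.8333)/1505 = 111.61 × 1505.8/1505 ≈ 111.7 kHz.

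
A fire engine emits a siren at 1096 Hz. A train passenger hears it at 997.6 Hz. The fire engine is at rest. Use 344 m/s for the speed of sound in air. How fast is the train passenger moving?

31 m/s

f' < f, so the train passenger is receding.
f' = f · (v − v_o)/v ⇒ v_o = v · |f'/f − 1|.
v_o = 344 × |997.6/1096 − 1| = 344 × 0.08978 ≈ 31 m/s.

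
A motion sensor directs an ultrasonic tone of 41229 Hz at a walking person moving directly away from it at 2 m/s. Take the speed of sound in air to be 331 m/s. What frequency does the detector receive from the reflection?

40734 Hz

At the walking person (a moving observer), f₁ = f₀ · (v − u)/v = 41229 × 329/331 ≈ 40980 Hz.
On reflection it acts as a source moving away from the stationary detector: f₂ = f₁ · v/(v + u) = 40980 × 331/333 ≈ 40734 Hz.
Equivalently f₂ = f₀ · (v − u)/(v + u).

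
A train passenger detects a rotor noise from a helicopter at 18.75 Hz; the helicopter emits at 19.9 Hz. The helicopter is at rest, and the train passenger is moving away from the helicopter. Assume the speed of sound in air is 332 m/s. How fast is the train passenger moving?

19.2 m/s

f' = f · (v − v_o)/v ⇒ v_o = v · |f'/f − 1|.
v_o = 332 × |18.75/19.9 − 1| = 332 × 0.05779 ≈ 19.2 m/s.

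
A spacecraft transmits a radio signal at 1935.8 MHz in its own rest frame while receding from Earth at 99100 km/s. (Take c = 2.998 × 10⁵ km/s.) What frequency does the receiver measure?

1373.1 MHz

β = v/c = 99100/299800 = 0.3306.
Relativistic Doppler for frequency: f' = f₀ · √((1 − β)/(1 + β)).
f' = 1935.8 × √(0.6694/1.3306) = 1935.8 × 0.70932 ≈ 1373.1 MHz.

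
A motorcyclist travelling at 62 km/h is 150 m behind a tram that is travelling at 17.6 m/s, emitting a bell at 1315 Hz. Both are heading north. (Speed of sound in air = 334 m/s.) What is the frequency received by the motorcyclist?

1314 Hz

62 km/h = 17.22 m/s.
The motorcyclist is behind, so the tram is moving away from it while the motorcyclist is moving toward the tram.
General Doppler shift: f' = f · (v + v_o)/(v + v_s).
f' = 1315 × (334 + 17.22)/(334 + 17.6) = 1315 × 351.22/351.6 ≈ 1314 Hz.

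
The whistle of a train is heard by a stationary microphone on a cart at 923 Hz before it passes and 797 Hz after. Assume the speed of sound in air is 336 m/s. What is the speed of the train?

24.6 m/s

f₁/f₂ = (v + v_s)/(v − v_s), so v_s = v · (f₁ − f₂)/(f₁ + f₂).
v_s = 336 × (923 − 797)/(923 + 797) = 336 × 126/1720 ≈ 24.6 m/s.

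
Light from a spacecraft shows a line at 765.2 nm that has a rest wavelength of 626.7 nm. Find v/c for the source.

λ'/λ₀ = 1.2210 > 1 (redshift), so the source is receding.
λ'/λ₀ = √((1 + β)/(1 − β)) for a receding source ⇒ β = (r² − 1)/(r² + 1) with r = λ'/λ₀.
β = (1.4908 − 1)/(1.4908 + 1) ≈ 0.197.

0.197c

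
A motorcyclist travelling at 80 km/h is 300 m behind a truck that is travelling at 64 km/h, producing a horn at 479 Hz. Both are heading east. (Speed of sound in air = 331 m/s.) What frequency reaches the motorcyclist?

485 Hz

64 km/h = 17.78 m/s; 80 km/h = 22.22 m/s.
The motorcyclist is behind, so the truck is moving away from it while the motorcyclist is moving toward the truck.
General Doppler shift: f' = f · (v + v_o)/(v + v_s).
f' = 479 × (331 + 22.22)/(331 + 17.78) = 479 × 353.22/348.78 ≈ 485 Hz.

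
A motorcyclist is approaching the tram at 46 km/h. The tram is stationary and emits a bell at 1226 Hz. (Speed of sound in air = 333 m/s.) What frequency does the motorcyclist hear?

1273 Hz

46 km/h = 12.78 m/s.
Only the observer moves, toward the source, so f' = f · (v + v_o)/v.
f' = 1226 × (333 + 12.78)/333 = 1226 × 345.78/333 ≈ 1273 Hz.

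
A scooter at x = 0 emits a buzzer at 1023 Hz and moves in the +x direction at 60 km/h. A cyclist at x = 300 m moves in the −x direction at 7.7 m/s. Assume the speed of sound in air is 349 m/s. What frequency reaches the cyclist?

1098 Hz

60 km/h = 16.67 m/s.
The observer lies on the +x side, so the source is heading toward the observer and the observer is heading toward the source.
With source approaching and observer approaching, f' = f · (v + v_o)/(v − v_s).
f' = 1023 × (349 + 7.7)/(349 − 16.67) = 1023 × 356.7/332.33 ≈ 1098 Hz.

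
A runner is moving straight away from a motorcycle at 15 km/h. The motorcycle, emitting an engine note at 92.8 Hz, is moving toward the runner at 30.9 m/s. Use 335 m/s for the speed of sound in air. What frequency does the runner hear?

101 Hz

15 km/h = 4.167 m/s.
Both move, so f' = f · (v − v_o)/(v − v_s).
f' = 92.8 × (335 − 4.167)/(335 − 30.9) = 92.8 × 330.83/304.1 ≈ 101 Hz.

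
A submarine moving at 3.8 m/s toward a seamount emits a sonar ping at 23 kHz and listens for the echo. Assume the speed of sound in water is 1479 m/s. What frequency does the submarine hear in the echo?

The seamount receives the sound from a moving source: f₁ = f₀ · v/(v − v_e) = 23 × 1479/1475.2 ≈ 23.1 kHz.
On the return leg the submarine is a moving observer: f₂ = f₁ · (v + v_e)/v = 23.1 × 1482.8/1479 ≈ 23.1 kHz.
Equivalently f₂ = f₀ · (v + v_e)/(v − v_e).

23.1 kHz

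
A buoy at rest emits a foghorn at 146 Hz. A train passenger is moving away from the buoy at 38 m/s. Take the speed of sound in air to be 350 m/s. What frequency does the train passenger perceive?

130 Hz

Only the observer moves, away from the source, so f' = f · (v − v_o)/v.
f' = 146 × (350 − 38)/350 = 146 × 312/350 ≈ 130 Hz.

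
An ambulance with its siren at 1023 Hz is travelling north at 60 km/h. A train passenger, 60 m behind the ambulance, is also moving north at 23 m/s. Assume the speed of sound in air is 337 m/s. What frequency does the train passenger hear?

60 km/h = 16.67 m/s.
The train passenger is behind, so the ambulance is moving away from it while the train passenger is moving toward the ambulance.
With source receding and observer approaching, f' = f · (v + v_o)/(v + v_s).
f' = 1023 × (337 + 23)/(337 + 16.67) = 1023 × 360/353.67 ≈ 1041 Hz.

1041 Hz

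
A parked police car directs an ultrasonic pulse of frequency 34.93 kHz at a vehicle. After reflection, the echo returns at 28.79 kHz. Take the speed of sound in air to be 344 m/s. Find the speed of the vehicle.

Double Doppler shift off a moving reflector: f₂ = f₀ · (v + u)/(v − u) (u > 0 toward emitter).
Rearranging, u = v · (f₂ − f₀)/(f₂ + f₀) = 344 × -6.14/63.72 ≈ -33 m/s.
So the vehicle is moving at 33 m/s away from the emitter.

33 m/s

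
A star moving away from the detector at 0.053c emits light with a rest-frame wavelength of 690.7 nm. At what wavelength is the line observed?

Relativistic Doppler for wavelength: λ' = λ₀ · √((1 + β)/(1 − β)).
λ' = 690.7 × √(1.0530/0.9470) = 690.7 × 1.05448 ≈ 728.3 nm.

728.3 nm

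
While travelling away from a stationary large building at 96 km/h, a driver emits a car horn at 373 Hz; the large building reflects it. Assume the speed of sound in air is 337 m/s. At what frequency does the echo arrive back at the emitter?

96 km/h = 26.67 m/s.
The large building receives the sound from a moving source: f₁ = f₀ · v/(v + v_e) = 373 × 337/363.67 ≈ 346 Hz.
On the return leg the driver is a moving observer: f₂ = f₁ · (v − v_e)/v = 346 × 310.33/337 ≈ 318 Hz.

318 Hz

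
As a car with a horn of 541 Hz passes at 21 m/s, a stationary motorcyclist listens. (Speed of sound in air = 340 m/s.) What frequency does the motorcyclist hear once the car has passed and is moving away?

Receding: f₂ = f · v/(v + v_s) = 541 × 340/361 ≈ 510 Hz.

510 Hz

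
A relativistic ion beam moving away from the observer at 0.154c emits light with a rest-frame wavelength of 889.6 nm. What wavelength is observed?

Relativistic Doppler for wavelength: λ' = λ₀ · √((1 + β)/(1 − β)).
λ' = 889.6 × √(1.1540/0.8460) = 889.6 × 1.16793 ≈ 1039.0 nm.

1039.0 nm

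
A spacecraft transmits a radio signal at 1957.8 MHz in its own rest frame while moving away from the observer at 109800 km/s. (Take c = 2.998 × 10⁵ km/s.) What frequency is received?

1333.4 MHz

β = v/c = 109800/299800 = 0.3662.
Relativistic Doppler for frequency: f' = f₀ · √((1 − β)/(1 + β)).
f' = 1957.8 × √(0.6338/1.3662) = 1957.8 × 0.68108 ≈ 1333.4 MHz.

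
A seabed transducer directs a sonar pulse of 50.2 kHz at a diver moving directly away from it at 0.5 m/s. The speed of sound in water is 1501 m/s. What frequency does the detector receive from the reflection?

50.2 kHz

The diver first receives the wave as a moving observer: f₁ = f₀ · (v − u)/v = 50.2 × (1501 − 0.5)/1501 ≈ 50.2 kHz.
On reflection it acts as a source moving away from the stationary detector: f₂ = f₁ · v/(v + u) = 50.2 × 1501/1501.5 ≈ 50.2 kHz.
Equivalently f₂ = f₀ · (v − u)/(v + u).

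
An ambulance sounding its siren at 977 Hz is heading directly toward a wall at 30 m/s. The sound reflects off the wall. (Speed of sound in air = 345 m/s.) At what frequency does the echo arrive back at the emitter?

The wall receives the sound from a moving source: f₁ = f₀ · v/(v − v_e) = 977 × 345/315 ≈ 1070 Hz.
On the return leg the ambulance is a moving observer: f₂ = f₁ · (v + v_e)/v = 1070 × 375/345 ≈ 1163 Hz.
Equivalently f₂ = f₀ · (v + v_e)/(v − v_e).

1163 Hz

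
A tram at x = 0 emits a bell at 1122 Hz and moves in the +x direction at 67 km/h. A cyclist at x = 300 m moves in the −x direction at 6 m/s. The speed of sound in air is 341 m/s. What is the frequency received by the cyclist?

1208 Hz

67 km/h = 18.61 m/s.
The observer lies on the +x side, so the source is heading toward the observer and the observer is heading toward the source.
Both move, so f' = f · (v + v_o)/(v − v_s).
f' = 1122 × (341 + 6)/(341 − 18.61) = 1122 × 347/322.39 ≈ 1208 Hz.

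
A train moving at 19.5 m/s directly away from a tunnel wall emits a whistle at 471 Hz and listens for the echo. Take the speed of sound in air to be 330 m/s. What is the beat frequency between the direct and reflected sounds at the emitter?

52.6 Hz

The tunnel wall receives the sound from a moving source: f₁ = f₀ · v/(v + v_e) = 471 × 330/349.5 ≈ 444.7 Hz.
On the return leg the train is a moving observer: f₂ = f₁ · (v − v_e)/v = 444.7 × 310.5/330 ≈ 418.4 Hz.
Beat against the emitted tone: |f₂ − f₀| = 2v_e·f₀/(v + v_e) = 2 × 19.5 × 471/349.5 ≈ 52.6 Hz.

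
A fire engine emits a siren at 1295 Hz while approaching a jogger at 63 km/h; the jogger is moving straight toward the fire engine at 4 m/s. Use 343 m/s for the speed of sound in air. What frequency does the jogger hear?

63 km/h = 17.5 m/s.
General Doppler shift: f' = f · (v + v_o)/(v − v_s).
f' = 1295 × (343 + 4)/(343 − 17.5) = 1295 × 347/325.5 ≈ 1381 Hz.

1381 Hz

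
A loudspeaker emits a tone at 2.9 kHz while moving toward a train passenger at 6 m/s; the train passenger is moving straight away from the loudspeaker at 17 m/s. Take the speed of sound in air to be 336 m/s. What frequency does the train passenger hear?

2.80 kHz

Both move, so f' = f · (v − v_o)/(v − v_s).
f' = 2.9 × (336 − 17)/(336 − 6) = 2.9 × 319/330 ≈ 2.80 kHz.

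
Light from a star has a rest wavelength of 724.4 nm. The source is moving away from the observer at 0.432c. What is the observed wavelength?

1150.2 nm

Relativistic Doppler for wavelength: λ' = λ₀ · √((1 + β)/(1 − β)).
λ' = 724.4 × √(1.4320/0.5680) = 724.4 × 1.58781 ≈ 1150.2 nm.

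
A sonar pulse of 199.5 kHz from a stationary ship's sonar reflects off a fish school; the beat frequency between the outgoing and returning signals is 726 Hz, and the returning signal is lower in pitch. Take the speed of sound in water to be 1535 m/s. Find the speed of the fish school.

2.80 m/s

Double Doppler shift off a moving reflector: f₂ = f₀ · (v + u)/(v − u) (u > 0 toward emitter).
Returning signal is lower, so f₂ = f₀ − Δf = 199500 − 726 = 198774 Hz.
Rearranging, u = v · (f₂ − f₀)/(f₂ + f₀) = 1535 × -726/398274 ≈ -2.80 m/s.
So the fish school is moving at 2.80 m/s away from the emitter.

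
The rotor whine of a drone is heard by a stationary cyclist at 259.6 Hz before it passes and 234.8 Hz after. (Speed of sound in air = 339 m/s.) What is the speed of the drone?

17.0 m/s

f₁/f₂ = (v + v_s)/(v − v_s), so v_s = v · (f₁ − f₂)/(f₁ + f₂).
v_s = 339 × (259.6 − 234.8)/(259.6 + 234.8) = 339 × 24.8/494.4 ≈ 17.0 m/s.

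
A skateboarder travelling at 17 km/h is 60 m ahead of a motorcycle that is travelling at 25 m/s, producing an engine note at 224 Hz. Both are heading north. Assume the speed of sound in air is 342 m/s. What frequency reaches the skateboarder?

238 Hz

17 km/h = 4.722 m/s.
The skateboarder is ahead, so the motorcycle is moving toward it while the skateboarder is moving away from the motorcycle.
With source approaching and observer receding, f' = f · (v − v_o)/(v − v_s).
f' = 224 × (342 − 4.722)/(342 − 25) = 224 × 337.28/317 ≈ 238 Hz.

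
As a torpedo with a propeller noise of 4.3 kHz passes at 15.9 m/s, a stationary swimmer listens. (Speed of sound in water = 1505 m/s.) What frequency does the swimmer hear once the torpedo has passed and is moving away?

Receding: f₂ = f · v/(v + v_s) = 4.3 × 1505/1520.9 ≈ 4.26 kHz.

4.26 kHz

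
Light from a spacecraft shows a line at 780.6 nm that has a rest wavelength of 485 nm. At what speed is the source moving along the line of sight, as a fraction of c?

0.443

λ'/λ₀ = 1.6095 > 1 (redshift), so the source is receding.
λ'/λ₀ = √((1 + β)/(1 − β)) for a receding source ⇒ β = (r² − 1)/(r² + 1) with r = λ'/λ₀.
β = (2.5904 − 1)/(2.5904 + 1) ≈ 0.443.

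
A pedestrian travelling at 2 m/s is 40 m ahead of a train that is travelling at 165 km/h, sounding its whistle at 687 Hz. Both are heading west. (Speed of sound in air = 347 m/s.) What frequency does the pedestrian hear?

165 km/h = 45.83 m/s.
The pedestrian is ahead, so the train is moving toward it while the pedestrian is moving away from the train.
Both move, so f' = f · (v − v_o)/(v − v_s).
f' = 687 × (347 − 2)/(347 − 45.83) = 687 × 345/301.17 ≈ 787 Hz.

787 Hz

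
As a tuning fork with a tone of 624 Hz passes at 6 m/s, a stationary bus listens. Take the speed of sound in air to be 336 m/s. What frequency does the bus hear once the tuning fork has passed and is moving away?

Receding: f₂ = f · v/(v + v_s) = 624 × 336/342 ≈ 613 Hz.

613 Hz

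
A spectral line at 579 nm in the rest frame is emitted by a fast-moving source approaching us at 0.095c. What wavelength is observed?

526.4 nm

Relativistic Doppler for wavelength: λ' = λ₀ · √((1 − β)/(1 + β)).
λ' = 579 × √(0.9050/1.0950) = 579 × 0.90911 ≈ 526.4 nm.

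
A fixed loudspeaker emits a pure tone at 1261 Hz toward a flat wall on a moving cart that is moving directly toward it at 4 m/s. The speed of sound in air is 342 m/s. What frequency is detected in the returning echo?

At the flat wall on a moving cart (a moving observer), f₁ = f₀ · (v + u)/v = 1261 × 346/342 ≈ 1276 Hz.
On reflection it acts as a source moving toward the stationary detector: f₂ = f₁ · v/(v − u) = 1276 × 342/338 ≈ 1291 Hz.
Equivalently f₂ = f₀ · (v + u)/(v − u).

1291 Hz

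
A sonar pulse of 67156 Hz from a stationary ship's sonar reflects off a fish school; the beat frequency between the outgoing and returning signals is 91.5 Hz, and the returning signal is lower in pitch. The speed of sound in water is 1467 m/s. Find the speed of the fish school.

Double Doppler shift off a moving reflector: f₂ = f₀ · (v + u)/(v − u) (u > 0 toward emitter).
Returning signal is lower, so f₂ = f₀ − Δf = 67156 − 91.5 = 67064.5 Hz.
Rearranging, u = v · (f₂ − f₀)/(f₂ + f₀) = 1467 × -91.5/134220.5 ≈ -1.00 m/s.
So the fish school is moving at 1.00 m/s away from the emitter.

1.00 m/s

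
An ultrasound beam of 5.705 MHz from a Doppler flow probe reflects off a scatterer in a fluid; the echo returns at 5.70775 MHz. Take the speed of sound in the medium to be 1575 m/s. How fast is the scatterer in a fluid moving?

Double Doppler shift off a moving reflector: f₂ = f₀ · (v + u)/(v − u) (u > 0 toward emitter).
Rearranging, u = v · (f₂ − f₀)/(f₂ + f₀) = 1575 × 0.00275/11.41275 ≈ 0.38 m/s.
So the scatterer in a fluid is moving at 0.38 m/s toward the emitter.

0.38 m/s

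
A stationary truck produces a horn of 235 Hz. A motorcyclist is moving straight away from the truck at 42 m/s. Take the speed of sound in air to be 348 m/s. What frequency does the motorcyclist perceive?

Moving observer, stationary source: f' = f · (v − v_o)/v.
f' = 235 × (348 − 42)/348 = 235 × 306/348 ≈ 207 Hz.

207 Hz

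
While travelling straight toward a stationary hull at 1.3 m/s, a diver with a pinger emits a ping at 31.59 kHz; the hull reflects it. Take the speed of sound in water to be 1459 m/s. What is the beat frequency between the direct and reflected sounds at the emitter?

56.3 Hz

The hull receives the sound from a moving source: f₁ = f₀ · v/(v − v_e) = 31.59 × 1459/1457.7 ≈ 31.6182 kHz.
On the return leg the diver with a pinger is a moving observer: f₂ = f₁ · (v + v_e)/v = 31.6182 × 1460.3/1459 ≈ 31.6463 kHz.
Equivalently f₂ = f₀ · (v + v_e)/(v − v_e).
Beat against the emitted tone (with f₀ = 31590 Hz): |f₂ − f₀| = 2v_e·f₀/(v − v_e) = 2 × 1.3 × 31590/1457.7 ≈ 56.3 Hz.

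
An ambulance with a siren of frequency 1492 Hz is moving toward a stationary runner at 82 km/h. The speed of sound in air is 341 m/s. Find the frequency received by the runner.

1599 Hz

82 km/h = 22.78 m/s.
Moving source, stationary observer: f' = f · v/(v − v_s) since the source is approaching.
f' = 1492 × 341/(341 − 22.78) = 1492 × 341/318.2 ≈ 1599 Hz.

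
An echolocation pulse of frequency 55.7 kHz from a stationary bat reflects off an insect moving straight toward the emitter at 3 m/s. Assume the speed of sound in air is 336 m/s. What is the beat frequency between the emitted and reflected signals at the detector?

1004 Hz

At the insect (a moving observer), f₁ = f₀ · (v + u)/v = 55.7 × 339/336 ≈ 56.197 kHz.
The reflection then acts as a moving source: f₂ = f₁ · v/(v − u) ≈ 56.704 kHz.
Beat frequency (with f₀ = 55700 Hz): |f₂ − f₀| = 2u·f₀/(v − u) = 2 × 3 × 55700/333 ≈ 1004 Hz.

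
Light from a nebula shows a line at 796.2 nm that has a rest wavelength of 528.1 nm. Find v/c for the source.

λ'/λ₀ = 1.5077 > 1 (redshift), so the source is receding.
λ'/λ₀ = √((1 + β)/(1 − β)) for a receding source ⇒ β = (r² − 1)/(r² + 1) with r = λ'/λ₀.
β = (2.2731 − 1)/(2.2731 + 1) ≈ 0.389.

0.389c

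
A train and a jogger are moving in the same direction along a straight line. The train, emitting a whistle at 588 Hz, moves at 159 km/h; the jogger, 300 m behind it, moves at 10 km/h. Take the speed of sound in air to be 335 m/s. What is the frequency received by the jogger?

159 km/h = 44.17 m/s; 10 km/h = 2.778 m/s.
The jogger is behind, so the train is moving away from it while the jogger is moving toward the train.
Both move, so f' = f · (v + v_o)/(v + v_s).
f' = 588 × (335 + 2.778)/(335 + 44.17) = 588 × 337.78/379.17 ≈ 524 Hz.

524 Hz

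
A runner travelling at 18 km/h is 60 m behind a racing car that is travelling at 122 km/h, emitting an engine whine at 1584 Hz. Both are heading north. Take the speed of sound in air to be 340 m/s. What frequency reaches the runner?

122 km/h = 33.89 m/s; 18 km/h = 5 m/s.
The runner is behind, so the racing car is moving away from it while the runner is moving toward the racing car.
With source receding and observer approaching, f' = f · (v + v_o)/(v + v_s).
f' = 1584 × (340 + 5)/(340 + 33.89) = 1584 × 345/373.89 ≈ 1462 Hz.

1462 Hz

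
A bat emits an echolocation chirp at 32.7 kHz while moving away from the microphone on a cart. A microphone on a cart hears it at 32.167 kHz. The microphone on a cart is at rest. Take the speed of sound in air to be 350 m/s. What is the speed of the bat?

5.8 m/s

f' = f · v/(v + v_s) ⇒ v_s = v · |1 − f/f'|.
v_s = 350 × |1 − 32.7/32.167| = 350 × 0.01657 ≈ 5.8 m/s.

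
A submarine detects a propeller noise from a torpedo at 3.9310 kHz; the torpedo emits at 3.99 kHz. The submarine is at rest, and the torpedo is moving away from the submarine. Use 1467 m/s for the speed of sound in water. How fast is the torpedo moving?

22.0 m/s

f' = f · v/(v + v_s) ⇒ v_s = v · |1 − f/f'|.
v_s = 1467 × |1 − 3.99/3.9310| = 1467 × 0.01501 ≈ 22.0 m/s.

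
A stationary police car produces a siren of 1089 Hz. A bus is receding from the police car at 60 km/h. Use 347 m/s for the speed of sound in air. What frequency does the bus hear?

60 km/h = 16.67 m/s.
Moving observer, stationary source: f' = f · (v − v_o)/v.
f' = 1089 × (347 − 16.67)/347 = 1089 × 330.33/347 ≈ 1037 Hz.

1037 Hz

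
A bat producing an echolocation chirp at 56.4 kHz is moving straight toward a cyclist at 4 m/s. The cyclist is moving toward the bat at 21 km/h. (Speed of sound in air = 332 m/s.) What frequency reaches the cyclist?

21 km/h = 5.833 m/s.
Both move, so f' = f · (v + v_o)/(v − v_s).
f' = 56.4 × (332 + 5.833)/(332 − 4) = 56.4 × 337.83/328 ≈ 58.1 kHz.

58.1 kHz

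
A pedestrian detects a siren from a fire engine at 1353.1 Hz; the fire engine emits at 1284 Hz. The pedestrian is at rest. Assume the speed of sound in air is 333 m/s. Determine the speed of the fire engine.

17.0 m/s

f' > f, so the fire engine is approaching.
f' = f · v/(v − v_s) ⇒ v_s = v · |1 − f/f'|.
v_s = 333 × |1 − 1284/1353.1| = 333 × 0.05107 ≈ 17.0 m/s.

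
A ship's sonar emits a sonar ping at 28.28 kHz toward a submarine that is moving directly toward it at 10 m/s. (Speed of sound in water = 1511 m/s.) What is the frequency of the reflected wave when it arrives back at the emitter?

28.7 kHz

At the submarine (a moving observer), f₁ = f₀ · (v + u)/v = 28.28 × 1521/1511 ≈ 28.5 kHz.
On reflection it acts as a source moving toward the stationary detector: f₂ = f₁ · v/(v − u) = 28.5 × 1511/1501 ≈ 28.7 kHz.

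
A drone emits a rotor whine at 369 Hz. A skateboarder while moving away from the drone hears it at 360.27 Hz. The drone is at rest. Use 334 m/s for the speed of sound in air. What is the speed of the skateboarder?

7.9 m/s

f' = f · (v − v_o)/v ⇒ v_o = v · |f'/f − 1|.
v_o = 334 × |360.27/369 − 1| = 334 × 0.02366 ≈ 7.9 m/s.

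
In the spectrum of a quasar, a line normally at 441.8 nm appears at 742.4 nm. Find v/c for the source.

λ'/λ₀ = 1.6804 > 1 (redshift), so the source is receding.
λ'/λ₀ = √((1 + β)/(1 − β)) for a receding source ⇒ β = (r² − 1)/(r² + 1) with r = λ'/λ₀.
β = (2.8237 − 1)/(2.8237 + 1) ≈ 0.477.

0.477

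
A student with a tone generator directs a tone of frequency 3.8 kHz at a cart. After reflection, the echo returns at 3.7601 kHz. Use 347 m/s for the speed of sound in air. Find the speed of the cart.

Double Doppler shift off a moving reflector: f₂ = f₀ · (v + u)/(v − u) (u > 0 toward emitter).
Rearranging, u = v · (f₂ − f₀)/(f₂ + f₀) = 347 × -0.0399/7.5601 ≈ -1.83 m/s.
So the cart is moving at 1.83 m/s away from the emitter.

1.83 m/s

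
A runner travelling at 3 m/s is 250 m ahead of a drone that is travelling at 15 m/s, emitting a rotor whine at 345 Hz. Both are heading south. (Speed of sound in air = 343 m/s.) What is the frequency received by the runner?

358 Hz

The runner is ahead, so the drone is moving toward it while the runner is moving away from the drone.
With source approaching and observer receding, f' = f · (v − v_o)/(v − v_s).
f' = 345 × (343 − 3)/(343 − 15) = 345 × 340/328 ≈ 358 Hz.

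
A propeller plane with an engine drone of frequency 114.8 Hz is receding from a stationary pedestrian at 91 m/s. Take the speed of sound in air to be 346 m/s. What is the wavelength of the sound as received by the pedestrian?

Moving source, stationary observer: f' = f · v/(v + v_s) since the source is receding.
f' = 114.8 × 346/(346 + 91) ≈ 91 Hz.
λ' = v/f' = 346/90.8943 ≈ 3.81 m.

3.81 m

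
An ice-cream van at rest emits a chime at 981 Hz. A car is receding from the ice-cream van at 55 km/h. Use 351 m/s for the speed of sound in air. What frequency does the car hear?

938 Hz

55 km/h = 15.28 m/s.
Only the observer moves, away from the source, so f' = f · (v − v_o)/v.
f' = 981 × (351 − 15.28)/351 = 981 × 335.72/351 ≈ 938 Hz.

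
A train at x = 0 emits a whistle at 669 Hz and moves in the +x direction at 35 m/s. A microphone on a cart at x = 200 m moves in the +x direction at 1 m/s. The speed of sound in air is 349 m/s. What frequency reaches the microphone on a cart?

741 Hz

The observer lies on the +x side, so the source is heading toward the observer and the observer is heading away from the source.
With source approaching and observer receding, f' = f · (v − v_o)/(v − v_s).
f' = 669 × (349 − 1)/(349 − 35) = 669 × 348/314 ≈ 741 Hz.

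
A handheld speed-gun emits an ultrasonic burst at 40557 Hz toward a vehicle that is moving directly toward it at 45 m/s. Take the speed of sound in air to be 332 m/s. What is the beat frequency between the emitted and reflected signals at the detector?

12718 Hz

At the vehicle (a moving observer), f₁ = f₀ · (v + u)/v = 40557 × 377/332 ≈ 46054 Hz.
The reflection then acts as a moving source: f₂ = f₁ · v/(v − u) ≈ 53275 Hz.
Equivalently f₂ = f₀ · (v + u)/(v − u).
Beat frequency: |f₂ − f₀| = 2u·f₀/(v − u) = 2 × 45 × 40557/287 ≈ 12718 Hz.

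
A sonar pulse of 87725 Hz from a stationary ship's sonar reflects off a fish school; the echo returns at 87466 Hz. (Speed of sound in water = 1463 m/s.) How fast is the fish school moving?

2.16 m/s

Double Doppler shift off a moving reflector: f₂ = f₀ · (v + u)/(v − u) (u > 0 toward emitter).
Rearranging, u = v · (f₂ − f₀)/(f₂ + f₀) = 1463 × -259/175191 ≈ -2.16 m/s.
So the fish school is moving at 2.16 m/s away from the emitter.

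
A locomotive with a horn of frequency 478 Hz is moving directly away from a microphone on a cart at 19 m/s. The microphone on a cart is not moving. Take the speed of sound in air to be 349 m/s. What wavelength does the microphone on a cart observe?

77.0 cm

Only the source moves, away from the listener, so f' = f · v/(v + v_s).
f' = 478 × 349/(349 + 19) ≈ 453 Hz.
λ' = v/f' = 349/453.321 ≈ 77.0 cm.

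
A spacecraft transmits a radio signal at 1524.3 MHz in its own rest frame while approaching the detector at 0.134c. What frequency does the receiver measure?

1744.3 MHz

Relativistic Doppler for frequency: f' = f₀ · √((1 + β)/(1 − β)).
f' = 1524.3 × √(1.1340/0.8660) = 1524.3 × 1.14432 ≈ 1744.3 MHz.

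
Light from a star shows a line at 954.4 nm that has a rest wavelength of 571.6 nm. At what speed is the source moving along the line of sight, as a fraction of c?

0.472

λ'/λ₀ = 1.6697 > 1 (redshift), so the source is receding.
λ'/λ₀ = √((1 + β)/(1 − β)) for a receding source ⇒ β = (r² − 1)/(r² + 1) with r = λ'/λ₀.
β = (2.7879 − 1)/(2.7879 + 1) ≈ 0.472.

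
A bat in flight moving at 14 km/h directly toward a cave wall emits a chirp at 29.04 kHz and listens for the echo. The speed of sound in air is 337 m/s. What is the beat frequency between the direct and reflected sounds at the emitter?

14 km/h = 3.889 m/s.
The cave wall receives the sound from a moving source: f₁ = f₀ · v/(v − v_e) = 29.04 × 337/333.11 ≈ 29.379 kHz.
On the return leg the bat in flight is a moving observer: f₂ = f₁ · (v + v_e)/v = 29.379 × 340.89/337 ≈ 29.718 kHz.
Equivalently f₂ = f₀ · (v + v_e)/(v − v_e).
Beat against the emitted tone (with f₀ = 29040 Hz): |f₂ − f₀| = 2v_e·f₀/(v − v_e) = 2 × 3.889 × 29040/333.11 ≈ 678 Hz.

678 Hz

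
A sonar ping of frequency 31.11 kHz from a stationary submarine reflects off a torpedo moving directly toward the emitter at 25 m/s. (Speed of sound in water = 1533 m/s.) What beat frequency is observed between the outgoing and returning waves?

The torpedo first receives the wave as a moving observer: f₁ = f₀ · (v + u)/v = 31.11 × (1533 + 25)/1533 ≈ 31.617 kHz.
On reflection it acts as a source moving toward the stationary detector: f₂ = f₁ · v/(v − u) = 31.617 × 1533/1508 ≈ 32.141 kHz.
Beat frequency (with f₀ = 31110 Hz): |f₂ − f₀| = 2u·f₀/(v − u) = 2 × 25 × 31110/1508 ≈ 1031 Hz.

1031 Hz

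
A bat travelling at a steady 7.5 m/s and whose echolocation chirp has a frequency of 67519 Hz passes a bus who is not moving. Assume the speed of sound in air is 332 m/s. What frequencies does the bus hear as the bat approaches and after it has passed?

69080 Hz approaching; 66027 Hz receding

Approaching: f₁ = f · v/(v − v_s) = 67519 × 332/324.5 ≈ 69080 Hz.
Receding: f₂ = f · v/(v + v_s) = 67519 × 332/339.5 ≈ 66027 Hz.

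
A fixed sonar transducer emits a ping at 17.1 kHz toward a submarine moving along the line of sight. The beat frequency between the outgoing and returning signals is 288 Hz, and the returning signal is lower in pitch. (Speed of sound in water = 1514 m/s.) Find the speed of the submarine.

12.9 m/s

Double Doppler shift off a moving reflector: f₂ = f₀ · (v + u)/(v − u) (u > 0 toward emitter).
Returning signal is lower, so f₂ = f₀ − Δf = 17100 − 288 = 16812 Hz.
Rearranging, u = v · (f₂ − f₀)/(f₂ + f₀) = 1514 × -288/33912 ≈ -12.9 m/s.
So the submarine is moving at 12.9 m/s away from the emitter.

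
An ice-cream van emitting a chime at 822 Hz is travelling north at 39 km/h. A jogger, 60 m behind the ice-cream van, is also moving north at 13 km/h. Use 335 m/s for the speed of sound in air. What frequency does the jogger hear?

805 Hz

39 km/h = 10.83 m/s; 13 km/h = 3.611 m/s.
The jogger is behind, so the ice-cream van is moving away from it while the jogger is moving toward the ice-cream van.
Both move, so f' = f · (v + v_o)/(v + v_s).
f' = 822 × (335 + 3.611)/(335 + 10.83) = 822 × 338.61/345.83 ≈ 805 Hz.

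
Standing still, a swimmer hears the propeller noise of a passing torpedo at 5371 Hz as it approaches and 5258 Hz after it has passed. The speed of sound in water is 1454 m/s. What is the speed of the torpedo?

15.5 m/s

f₁/f₂ = (v + v_s)/(v − v_s), so v_s = v · (f₁ − f₂)/(f₁ + f₂).
v_s = 1454 × (5371 − 5258)/(5371 + 5258) = 1454 × 113/10629 ≈ 15.5 m/s.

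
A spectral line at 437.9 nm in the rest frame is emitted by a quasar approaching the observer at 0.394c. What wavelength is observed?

Relativistic Doppler for wavelength: λ' = λ₀ · √((1 − β)/(1 + β)).
λ' = 437.9 × √(0.6060/1.3940) = 437.9 × 0.65933 ≈ 288.7 nm.

288.7 nm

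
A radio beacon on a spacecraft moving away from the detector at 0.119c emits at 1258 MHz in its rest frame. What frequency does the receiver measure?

1116.2 MHz

Relativistic Doppler for frequency: f' = f₀ · √((1 − β)/(1 + β)).
f' = 1258 × √(0.8810/1.1190) = 1258 × 0.88730 ≈ 1116.2 MHz.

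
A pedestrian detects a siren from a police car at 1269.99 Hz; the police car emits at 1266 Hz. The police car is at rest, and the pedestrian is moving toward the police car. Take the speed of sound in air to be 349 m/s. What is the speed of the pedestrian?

1.10 m/s

f' = f · (v + v_o)/v ⇒ v_o = v · |f'/f − 1|.
v_o = 349 × |1269.99/1266 − 1| = 349 × 0.003152 ≈ 1.10 m/s.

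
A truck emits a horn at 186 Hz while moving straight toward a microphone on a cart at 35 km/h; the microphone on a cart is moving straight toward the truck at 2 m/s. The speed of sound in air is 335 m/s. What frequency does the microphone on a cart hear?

193 Hz

35 km/h = 9.722 m/s.
Both move, so f' = f · (v + v_o)/(v − v_s).
f' = 186 × (335 + 2)/(335 − 9.722) = 186 × 337/325.28 ≈ 193 Hz.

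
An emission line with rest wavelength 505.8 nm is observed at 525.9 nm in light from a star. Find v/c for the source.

λ'/λ₀ = 1.0397 > 1 (redshift), so the source is receding.
λ'/λ₀ = √((1 + β)/(1 − β)) for a receding source ⇒ β = (r² − 1)/(r² + 1) with r = λ'/λ₀.
β = (1.0811 − 1)/(1.0811 + 1) ≈ 0.039.

0.039c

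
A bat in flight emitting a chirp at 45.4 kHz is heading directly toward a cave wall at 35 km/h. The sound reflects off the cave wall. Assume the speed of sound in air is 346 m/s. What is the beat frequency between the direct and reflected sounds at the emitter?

35 km/h = 9.722 m/s.
The cave wall receives the sound from a moving source: f₁ = f₀ · v/(v − v_e) = 45.4 × 346/336.28 ≈ 46.71 kHz.
On the return leg the bat in flight is a moving observer: f₂ = f₁ · (v + v_e)/v = 46.71 × 355.72/346 ≈ 48.03 kHz.
Equivalently f₂ = f₀ · (v + v_e)/(v − v_e).
Beat against the emitted tone (with f₀ = 45400 Hz): |f₂ − f₀| = 2v_e·f₀/(v − v_e) = 2 × 9.722 × 45400/336.28 ≈ 2625 Hz.

2625 Hz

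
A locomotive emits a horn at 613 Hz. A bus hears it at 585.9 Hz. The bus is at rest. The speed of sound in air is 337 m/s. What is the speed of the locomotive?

f' < f, so the locomotive is receding.
f' = f · v/(v + v_s) ⇒ v_s = v · |1 − f/f'|.
v_s = 337 × |1 − 613/585.9| = 337 × 0.04625 ≈ 15.6 m/s.

15.6 m/s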